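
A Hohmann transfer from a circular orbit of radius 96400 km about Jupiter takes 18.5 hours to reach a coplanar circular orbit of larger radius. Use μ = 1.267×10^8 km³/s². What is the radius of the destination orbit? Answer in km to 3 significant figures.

Transfer time t = 18.5 hours = 66600 s, and t = π√(a_t³/μ).
So a_t = (μ t²/π²)^(1/3) = (1.267×10^8 × (66600)² / π²)^(1/3) = 3.8472×10^5 km.
Since a_t = (r₁ + r₂)/2, r₂ = 2a_t − r₁ = 2×3.8472×10^5 − 96400 = 6.7304×10^5 km.

r₂ = 6.73×10^5 km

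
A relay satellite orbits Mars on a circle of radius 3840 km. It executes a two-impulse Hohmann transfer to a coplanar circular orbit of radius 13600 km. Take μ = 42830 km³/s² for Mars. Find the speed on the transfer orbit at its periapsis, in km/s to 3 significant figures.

The Hohmann ellipse has a_t = (r₁ + r₂)/2 = 8720 km.
At periapsis, r = 3840 km.
Vis-viva: v = √[μ(2/r − 1/a_t)] = √[42830 × (2/3840 − 1/8720)] = 4.171 km/s.

v = 4.17 km/s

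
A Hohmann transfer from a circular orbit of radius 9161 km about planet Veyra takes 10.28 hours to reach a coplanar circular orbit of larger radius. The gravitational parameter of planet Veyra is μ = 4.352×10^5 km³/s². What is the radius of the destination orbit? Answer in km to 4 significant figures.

Transfer time t = 10.28 hours = 37008 s, and t = π√(a_t³/μ).
So a_t = (μ t²/π²)^(1/3) = (4.352×10^5 × (37008)² / π²)^(1/3) = 39234 km.
Since a_t = (r₁ + r₂)/2, r₂ = 2a_t − r₁ = 2×39234 − 9161 = 69307 km.

r₂ = 69310 km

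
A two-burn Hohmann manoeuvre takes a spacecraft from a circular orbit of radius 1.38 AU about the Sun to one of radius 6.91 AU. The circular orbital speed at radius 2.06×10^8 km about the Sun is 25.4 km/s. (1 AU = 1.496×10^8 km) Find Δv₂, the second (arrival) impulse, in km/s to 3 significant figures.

Δv₂ = 4.80 km/s

From the circular-orbit relation v² = μ/r at r = 2.06×10^8 km: μ = v²r = (25.4)² × 2.06×10^8 = 1.32903×10^11 km³/s².
In km: r₁ = 1.38 × 1.496×10^8 = 2.06448×10^8 km; r₂ = 6.91 × 1.496×10^8 = 1.033736×10^9 km.
The Hohmann ellipse has a_t = (r₁ + r₂)/2 = 6.20092×10^8 km.
On the circular orbit at r = 1.033736×10^9 km, v_c = √(μ/r) = 11.3387 km/s.
Transfer-orbit speed at the same r (vis-viva, a = a_t): v_t = √[μ(2/r − 1/a_t)] = 6.54244 km/s.
Δv₂ = |v_t − v_c| = |6.54244 − 11.3387| = 4.796 km/s.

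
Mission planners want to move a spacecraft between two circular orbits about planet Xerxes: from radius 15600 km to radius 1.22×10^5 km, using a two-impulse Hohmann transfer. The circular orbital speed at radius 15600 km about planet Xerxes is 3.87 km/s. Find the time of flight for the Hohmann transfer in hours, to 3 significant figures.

t = 32.6 hours

From the circular-orbit relation v² = μ/r at r = 15600 km: μ = v²r = (3.87)² × 15600 = 2.33640×10^5 km³/s².
Transfer-ellipse semi-major axis a_t = (r₁ + r₂)/2 = (15600 + 1.220×10^5)/2 = 68800 km.
Half the transfer-orbit period gives t = π√(a_t³/μ) = 1.173×10^5 s.
Converting: 1.173×10^5 s ÷ 3600 s/hour = 32.6 hours.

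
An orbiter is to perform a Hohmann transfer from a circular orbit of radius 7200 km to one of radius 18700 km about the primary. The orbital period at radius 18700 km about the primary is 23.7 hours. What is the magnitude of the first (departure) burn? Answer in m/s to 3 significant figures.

From Kepler's third law T² = 4π²r³/μ at r = 18700 km, T = 23.7 hours = 23.7 × 3600 s = 85320 s: μ = 4π²r³/T² = 35463.6 km³/s².
Semi-major axis of the transfer orbit: a_t = (7200 + 18700)/2 = 12950 km.
On the circular orbit at r = 7200 km, v_c = √(μ/r) = 2.2193 km/s.
Vis-viva on the transfer ellipse at r = 7200 km gives v_t = √[μ(2/r − 1/a_t)] = 2.6669 km/s.
Δv₁ = |v_t − v_c| = |2.6669 − 2.2193| = 0.4476 km/s.

Δv₁ = 448 m/s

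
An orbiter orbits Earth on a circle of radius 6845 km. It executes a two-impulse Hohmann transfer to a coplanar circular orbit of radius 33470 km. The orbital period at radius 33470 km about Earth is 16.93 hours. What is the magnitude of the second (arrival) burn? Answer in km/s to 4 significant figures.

From Kepler's third law T² = 4π²r³/μ at r = 33470 km, T = 16.93 hours = 16.93 × 3600 s = 60948 s: μ = 4π²r³/T² = 3.98481×10^5 km³/s².
Semi-major axis of the transfer orbit: a_t = (6845 + 33470)/2 = 20157.5 km.
On the circular orbit at r = 33470 km, v_c = √(μ/r) = 3.4505 km/s.
Transfer-orbit speed at the same r (vis-viva, a = a_t): v_t = √[μ(2/r − 1/a_t)] = 2.0107 km/s.
Δv₂ = |v_t − v_c| = |2.0107 − 3.4505| = 1.440 km/s.

Δv₂ = 1.440 km/s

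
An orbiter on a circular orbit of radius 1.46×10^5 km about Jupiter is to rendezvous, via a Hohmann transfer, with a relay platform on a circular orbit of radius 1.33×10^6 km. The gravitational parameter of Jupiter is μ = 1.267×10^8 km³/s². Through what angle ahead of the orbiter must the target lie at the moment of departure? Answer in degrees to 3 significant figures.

φ = 106°

The Hohmann ellipse has a_t = (r₁ + r₂)/2 = 7.380×10^5 km.
Transfer time t = π√(a_t³/μ) = 1.76948×10^5 s.
The target's mean motion on its circular orbit is ω₂ = √(μ/r₂³) = 7.33856×10^-6 rad/s.
Angle swept by the target during transfer: ω₂·t = 1.2985 rad = 74.40°.
The orbiter traverses 180° on the transfer ellipse, so the target must lead by 180° − 74.40° = 106°.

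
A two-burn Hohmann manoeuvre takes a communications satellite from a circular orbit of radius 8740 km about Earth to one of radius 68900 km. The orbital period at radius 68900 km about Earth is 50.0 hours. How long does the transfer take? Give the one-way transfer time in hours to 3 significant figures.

From Kepler's third law T² = 4π²r³/μ at r = 68900 km, T = 50.0 hours = 50.0 × 3600 s = 1.800×10^5 s: μ = 4π²r³/T² = 3.98540×10^5 km³/s².
Semi-major axis of the transfer orbit: a_t = (8740 + 68900)/2 = 38820 km.
Half the transfer-orbit period gives t = π√(a_t³/μ) = 38060 s.
Converting: 38060 s ÷ 3600 s/hour = 10.6 hours.

t = 10.6 hours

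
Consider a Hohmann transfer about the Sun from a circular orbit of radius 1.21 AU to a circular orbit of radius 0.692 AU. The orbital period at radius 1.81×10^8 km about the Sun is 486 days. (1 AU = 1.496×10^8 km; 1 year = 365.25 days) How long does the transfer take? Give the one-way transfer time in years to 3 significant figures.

From Kepler's third law T² = 4π²r³/μ at r = 1.81×10^8 km, T = 486 days = 486 × 86400 s = 4.19904×10^7 s: μ = 4π²r³/T² = 1.32769×10^11 km³/s².
In km: r₁ = 1.21 × 1.496×10^8 = 1.81016×10^8 km; r₂ = 0.692 × 1.496×10^8 = 1.035232×10^8 km.
The Hohmann ellipse has a_t = (r₁ + r₂)/2 = 1.422696×10^8 km.
Transfer time t = π√(a_t³/μ) = π√((1.422696×10^8)³ / 1.32769×10^11) = 1.463×10^7 s.
Converting: 1.463×10^7 s ÷ 3.15576×10^7 s/year (365.25 × 86400) = 0.464 years.

t = 0.464 years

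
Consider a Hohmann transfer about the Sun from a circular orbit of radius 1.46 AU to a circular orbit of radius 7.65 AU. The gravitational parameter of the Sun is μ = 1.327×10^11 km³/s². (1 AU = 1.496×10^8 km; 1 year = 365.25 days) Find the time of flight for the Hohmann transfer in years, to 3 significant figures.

t = 4.86 years

In km: r₁ = 1.46 × 1.496×10^8 = 2.18416×10^8 km; r₂ = 7.65 × 1.496×10^8 = 1.14444×10^9 km.
Transfer-ellipse semi-major axis a_t = (r₁ + r₂)/2 = (2.18416×10^8 + 1.14444×10^9)/2 = 6.81428×10^8 km.
By Kepler's third law the transfer-orbit period is T = 2π√(a_t³/μ), so t = T/2 = 1.534×10^8 s.
Converting: 1.534×10^8 s ÷ 3.15576×10^7 s/year (365.25 × 86400) = 4.86 years.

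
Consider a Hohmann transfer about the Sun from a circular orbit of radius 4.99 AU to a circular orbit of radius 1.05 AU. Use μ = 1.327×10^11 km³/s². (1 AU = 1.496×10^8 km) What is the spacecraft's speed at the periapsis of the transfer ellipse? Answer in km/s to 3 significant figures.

v = 37.4 km/s

In km: r₁ = 4.99 × 1.496×10^8 = 7.46504×10^8 km; r₂ = 1.05 × 1.496×10^8 = 1.5708×10^8 km.
Transfer-ellipse semi-major axis a_t = (r₁ + r₂)/2 = (7.46504×10^8 + 1.5708×10^8)/2 = 4.51792×10^8 km.
The periapsis of the transfer ellipse is at r = 1.5708×10^8 km.
Vis-viva: v = √[μ(2/r − 1/a_t)] = √[1.327×10^11 × (2/1.5708×10^8 − 1/4.51792×10^8)] = 37.36 km/s.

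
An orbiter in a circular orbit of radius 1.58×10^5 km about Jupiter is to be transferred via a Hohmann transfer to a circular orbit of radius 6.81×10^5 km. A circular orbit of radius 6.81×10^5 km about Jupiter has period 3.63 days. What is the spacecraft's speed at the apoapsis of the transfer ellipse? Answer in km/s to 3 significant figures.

From Kepler's third law T² = 4π²r³/μ at r = 6.81×10^5 km, T = 3.63 days = 3.63 × 86400 s = 3.13632×10^5 s: μ = 4π²r³/T² = 1.26754×10^8 km³/s².
Semi-major axis of the transfer orbit: a_t = (1.580×10^5 + 6.810×10^5)/2 = 4.195×10^5 km.
The apoapsis of the transfer ellipse is at r = 6.810×10^5 km.
Vis-viva: v = √[μ(2/r − 1/a_t)] = √[1.26754×10^8 × (2/6.810×10^5 − 1/4.195×10^5)] = 8.373 km/s.

v = 8.37 km/s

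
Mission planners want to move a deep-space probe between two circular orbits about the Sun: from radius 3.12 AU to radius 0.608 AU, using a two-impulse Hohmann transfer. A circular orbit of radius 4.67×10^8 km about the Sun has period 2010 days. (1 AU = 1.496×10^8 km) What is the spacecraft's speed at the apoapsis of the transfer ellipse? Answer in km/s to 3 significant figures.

v = 9.65 km/s

From Kepler's third law T² = 4π²r³/μ at r = 4.67×10^8 km, T = 2010 days = 2010 × 86400 s = 1.73664×10^8 s: μ = 4π²r³/T² = 1.33319×10^11 km³/s².
In km: r₁ = 3.12 × 1.496×10^8 = 4.66752×10^8 km; r₂ = 0.608 × 1.496×10^8 = 9.09568×10^7 km.
Semi-major axis of the transfer orbit: a_t = (4.66752×10^8 + 9.09568×10^7)/2 = 2.788544×10^8 km.
The apoapsis of the transfer ellipse is at r = 4.66752×10^8 km.
From the vis-viva equation, v = √[μ(2/r − 1/a_t)] = 9.652 km/s.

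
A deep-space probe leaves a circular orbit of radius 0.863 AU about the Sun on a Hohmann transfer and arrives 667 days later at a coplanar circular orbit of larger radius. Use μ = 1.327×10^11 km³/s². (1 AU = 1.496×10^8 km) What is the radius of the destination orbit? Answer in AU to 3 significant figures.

In km: r₁ = 0.863 × 1.496×10^8 = 1.291048×10^8 km.
Transfer time t = 667 days = 5.76288×10^7 s, and t = π√(a_t³/μ).
So a_t = (μ t²/π²)^(1/3) = (1.327×10^11 × (5.76288×10^7)² / π²)^(1/3) = 3.5477×10^8 km.
Since a_t = (r₁ + r₂)/2, r₂ = 2a_t − r₁ = 2×3.5477×10^8 − 1.291048×10^8 = 5.804352×10^8 km.
In AU: r₂ = 5.804352×10^8 / 1.496×10^8 = 3.88 AU.

r₂ = 3.88 AU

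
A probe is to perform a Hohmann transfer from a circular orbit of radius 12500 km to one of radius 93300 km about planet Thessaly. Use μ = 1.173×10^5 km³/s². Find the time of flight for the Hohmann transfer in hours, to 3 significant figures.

t = 31.0 hours

Semi-major axis of the transfer orbit: a_t = (12500 + 93300)/2 = 52900 km.
By Kepler's third law the transfer-orbit period is T = 2π√(a_t³/μ), so t = T/2 = 1.116×10^5 s.
Converting: 1.116×10^5 s ÷ 3600 s/hour = 31.0 hours.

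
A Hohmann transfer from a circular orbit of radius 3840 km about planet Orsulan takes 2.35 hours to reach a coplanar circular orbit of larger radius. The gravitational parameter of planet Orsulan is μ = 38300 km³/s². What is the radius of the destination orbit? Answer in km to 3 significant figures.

r₂ = 9210 km

Transfer time t = 2.35 hours = 8460 s, and t = π√(a_t³/μ).
So a_t = (μ t²/π²)^(1/3) = (38300 × (8460)² / π²)^(1/3) = 6524.5 km.
Since a_t = (r₁ + r₂)/2, r₂ = 2a_t − r₁ = 2×6524.5 − 3840 = 9209 km.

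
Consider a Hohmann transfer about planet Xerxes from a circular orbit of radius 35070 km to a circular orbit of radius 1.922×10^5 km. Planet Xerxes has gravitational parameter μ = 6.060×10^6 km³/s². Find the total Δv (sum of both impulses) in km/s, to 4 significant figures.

Δv = 6.446 km/s

Transfer-ellipse semi-major axis a_t = (r₁ + r₂)/2 = (35070 + 1.922×10^5)/2 = 1.13635×10^5 km.
At r₁ the circular-orbit speed is v₁ = √(μ/r₁) = 13.145237 km/s.
Transfer-orbit speed at r₁ (v² = μ(2/r − 1/a)): v_p = √[μ(2/r₁ − 1/a_t)] = 17.095786 km/s.
First burn Δv₁ = |v_p − v₁| = 3.9505 km/s.
At r₂, v₂ = √(μ/r₂) = 5.6151 km/s.
Transfer-orbit speed at r₂: v_a = √[μ(2/r₂ − 1/a_t)] = 3.1194 km/s.
Second burn Δv₂ = |v₂ − v_a| = 2.4957 km/s.
Total Δv = Δv₁ + Δv₂ = 6.446 km/s.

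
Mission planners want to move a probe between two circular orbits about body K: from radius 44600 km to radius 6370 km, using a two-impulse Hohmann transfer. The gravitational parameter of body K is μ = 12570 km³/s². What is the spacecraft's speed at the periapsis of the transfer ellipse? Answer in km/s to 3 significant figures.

v = 1.86 km/s

Semi-major axis of the transfer orbit: a_t = (44600 + 6370)/2 = 25485 km.
The periapsis of the transfer ellipse is at r = 6370 km.
Applying v² = μ(2/r − 1/a_t): v = 1.858 km/s.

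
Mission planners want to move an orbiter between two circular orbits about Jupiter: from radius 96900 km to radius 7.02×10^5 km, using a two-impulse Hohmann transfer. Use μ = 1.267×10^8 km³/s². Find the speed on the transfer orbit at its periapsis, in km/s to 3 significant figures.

The Hohmann ellipse has a_t = (r₁ + r₂)/2 = 3.9945×10^5 km.
At periapsis, r = 96900 km.
From the vis-viva equation, v = √[μ(2/r − 1/a_t)] = 47.94 km/s.

v = 47.9 km/s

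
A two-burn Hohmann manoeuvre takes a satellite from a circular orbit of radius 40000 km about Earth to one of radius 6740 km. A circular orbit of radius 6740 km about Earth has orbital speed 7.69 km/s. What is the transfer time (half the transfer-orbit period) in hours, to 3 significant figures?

t = 4.94 hours

From the circular-orbit relation v² = μ/r at r = 6740 km: μ = v²r = (7.69)² × 6740 = 3.98577×10^5 km³/s².
Transfer-ellipse semi-major axis a_t = (r₁ + r₂)/2 = (40000 + 6740)/2 = 23370 km.
Transfer time t = π√(a_t³/μ) = π√((23370)³ / 3.98577×10^5) = 17780 s.
Converting: 17780 s ÷ 3600 s/hour = 4.94 hours.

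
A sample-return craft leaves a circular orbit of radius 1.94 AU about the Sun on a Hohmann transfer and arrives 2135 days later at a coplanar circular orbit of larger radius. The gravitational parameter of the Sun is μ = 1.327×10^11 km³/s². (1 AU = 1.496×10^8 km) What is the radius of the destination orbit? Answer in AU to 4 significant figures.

In km: r₁ = 1.94 × 1.496×10^8 = 2.90224×10^8 km.
Transfer time t = 2135 days = 1.84464×10^8 s, and t = π√(a_t³/μ).
So a_t = (μ t²/π²)^(1/3) = (1.327×10^11 × (1.84464×10^8)² / π²)^(1/3) = 7.7055×10^8 km.
Since a_t = (r₁ + r₂)/2, r₂ = 2a_t − r₁ = 2×7.7055×10^8 − 2.90224×10^8 = 1.250876×10^9 km.
In AU: r₂ = 1.250876×10^9 / 1.496×10^8 = 8.361 AU.

r₂ = 8.361 AU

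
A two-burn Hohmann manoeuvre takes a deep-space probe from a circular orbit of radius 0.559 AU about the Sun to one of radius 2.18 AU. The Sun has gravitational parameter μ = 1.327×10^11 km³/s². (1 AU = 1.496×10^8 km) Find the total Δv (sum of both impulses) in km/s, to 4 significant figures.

Δv = 17.71 km/s

In km: r₁ = 0.559 × 1.496×10^8 = 8.36264×10^7 km; r₂ = 2.18 × 1.496×10^8 = 3.26128×10^8 km.
Transfer-ellipse semi-major axis a_t = (r₁ + r₂)/2 = (8.36264×10^7 + 3.26128×10^8)/2 = 2.048772×10^8 km.
Circular speed at r₁: v₁ = √(μ/r₁) = √(1.327×10^11/8.36264×10^7) = 39.835 km/s.
On the transfer ellipse at r₁, vis-viva equation gives v_p = √[μ(2/r₁ − 1/a_t)] = 50.259 km/s.
First burn Δv₁ = |v_p − v₁| = 10.424 km/s.
Circular speed at r₂: v₂ = √(μ/r₂) = 20.1716 km/s.
Transfer-orbit speed at r₂: v_a = √[μ(2/r₂ − 1/a_t)] = 12.8874 km/s.
Second burn Δv₂ = |v₂ − v_a| = 7.2842 km/s.
Δv = Δv₁ + Δv₂ = 10.424 + 7.2842 = 17.71 km/s.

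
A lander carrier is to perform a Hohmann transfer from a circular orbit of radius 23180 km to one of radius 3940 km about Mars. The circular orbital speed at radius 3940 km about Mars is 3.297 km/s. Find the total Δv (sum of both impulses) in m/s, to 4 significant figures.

From the circular-orbit relation v² = μ/r at r = 3940 km: μ = v²r = (3.297)² × 3940 = 42828.6 km³/s².
Transfer-ellipse semi-major axis a_t = (r₁ + r₂)/2 = (23180 + 3940)/2 = 13560 km.
Circular speed at r₁: v₁ = √(μ/r₁) = √(42828.6/23180) = 1.35928 km/s.
On the transfer ellipse at r₁, v² = μ(2/r − 1/a) gives v_a = √[μ(2/r₁ − 1/a_t)] = 0.732704 km/s.
First burn Δv₁ = |v_a − v₁| = 0.62658 km/s.
Circular speed at r₂: v₂ = √(μ/r₂) = 3.2970 km/s.
Transfer-orbit speed at r₂: v_p = √[μ(2/r₂ − 1/a_t)] = 4.3107 km/s.
Second burn Δv₂ = |v₂ − v_p| = 1.0137 km/s.
Δv = Δv₁ + Δv₂ = 0.62658 + 1.0137 = 1.640 km/s.

Δv = 1640 m/s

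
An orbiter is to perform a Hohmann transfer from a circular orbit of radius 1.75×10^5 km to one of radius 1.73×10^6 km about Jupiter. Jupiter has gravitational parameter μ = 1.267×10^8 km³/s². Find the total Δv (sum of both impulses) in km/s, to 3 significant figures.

Δv = 14.2 km/s

The Hohmann ellipse has a_t = (r₁ + r₂)/2 = 9.525×10^5 km.
Circular speed at r₁: v₁ = √(μ/r₁) = √(1.267×10^8/1.750×10^5) = 26.90725 km/s.
On the transfer ellipse at r₁, vis-viva equation gives v_p = √[μ(2/r₁ − 1/a_t)] = 36.26268 km/s.
First burn Δv₁ = |v_p − v₁| = 9.3554 km/s.
At r₂, v₂ = √(μ/r₂) = 8.5579 km/s.
Transfer-orbit speed at r₂: v_a = √[μ(2/r₂ − 1/a_t)] = 3.6682 km/s.
Second burn Δv₂ = |v₂ − v_a| = 4.8897 km/s.
Δv = Δv₁ + Δv₂ = 9.3554 + 4.8897 = 14.25 km/s.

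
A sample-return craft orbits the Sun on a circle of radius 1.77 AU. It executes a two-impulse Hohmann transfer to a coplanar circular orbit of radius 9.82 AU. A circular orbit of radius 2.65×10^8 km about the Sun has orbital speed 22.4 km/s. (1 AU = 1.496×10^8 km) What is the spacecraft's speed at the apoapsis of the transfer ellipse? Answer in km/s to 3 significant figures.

v = 5.26 km/s

From the circular-orbit relation v² = μ/r at r = 2.65×10^8 km: μ = v²r = (22.4)² × 2.65×10^8 = 1.32966×10^11 km³/s².
In km: r₁ = 1.77 × 1.496×10^8 = 2.64792×10^8 km; r₂ = 9.82 × 1.496×10^8 = 1.469072×10^9 km.
The Hohmann ellipse has a_t = (r₁ + r₂)/2 = 8.66932×10^8 km.
The apoapsis of the transfer ellipse is at r = 1.469072×10^9 km.
From the vis-viva equation, v = √[μ(2/r − 1/a_t)] = 5.258 km/s.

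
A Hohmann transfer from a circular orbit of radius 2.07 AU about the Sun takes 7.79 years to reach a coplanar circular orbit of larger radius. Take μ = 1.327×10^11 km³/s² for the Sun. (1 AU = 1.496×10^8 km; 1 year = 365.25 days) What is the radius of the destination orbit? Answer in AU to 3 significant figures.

In km: r₁ = 2.07 × 1.496×10^8 = 3.09672×10^8 km.
Transfer time t = 7.79 years × 365.25 × 86400 s = 2.45833704×10^8 s, and t = π√(a_t³/μ).
So a_t = (μ t²/π²)^(1/3) = (1.327×10^11 × (2.45833704×10^8)² / π²)^(1/3) = 9.3315×10^8 km.
Since a_t = (r₁ + r₂)/2, r₂ = 2a_t − r₁ = 2×9.3315×10^8 − 3.09672×10^8 = 1.556628×10^9 km.
In AU: r₂ = 1.556628×10^9 / 1.496×10^8 = 10.4 AU.

r₂ = 10.4 AU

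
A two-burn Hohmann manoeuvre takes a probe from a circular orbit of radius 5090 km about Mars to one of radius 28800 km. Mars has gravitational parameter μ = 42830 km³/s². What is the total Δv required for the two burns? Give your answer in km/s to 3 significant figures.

The Hohmann ellipse has a_t = (r₁ + r₂)/2 = 16945 km.
Circular speed at r₁: v₁ = √(μ/r₁) = √(42830/5090) = 2.9008 km/s.
On the transfer ellipse at r₁, vis-viva gives v_p = √[μ(2/r₁ − 1/a_t)] = 3.7817 km/s.
First burn Δv₁ = |v_p − v₁| = 0.8809 km/s.
Circular speed at r₂: v₂ = √(μ/r₂) = 1.2195 km/s.
Transfer-orbit speed at r₂: v_a = √[μ(2/r₂ − 1/a_t)] = 0.66837 km/s.
Second burn Δv₂ = |v₂ − v_a| = 0.5511 km/s.
Total Δv = Δv₁ + Δv₂ = 1.432 km/s.

Δv = 1.43 km/s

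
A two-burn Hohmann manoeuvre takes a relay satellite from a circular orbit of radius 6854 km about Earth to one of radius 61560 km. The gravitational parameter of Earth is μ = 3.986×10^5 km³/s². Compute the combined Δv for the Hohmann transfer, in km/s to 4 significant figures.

The Hohmann ellipse has a_t = (r₁ + r₂)/2 = 34207 km.
At r₁ the circular-orbit speed is v₁ = √(μ/r₁) = 7.626 km/s.
Transfer-orbit speed at r₁ (vis-viva equation): v_p = √[μ(2/r₁ − 1/a_t)] = 10.23 km/s.
First burn Δv₁ = |v_p − v₁| = 2.604 km/s.
Circular speed at r₂: v₂ = √(μ/r₂) = 2.545 km/s.
Transfer-orbit speed at r₂: v_a = √[μ(2/r₂ − 1/a_t)] = 1.139 km/s.
Second burn Δv₂ = |v₂ − v_a| = 1.406 km/s.
Total Δv = Δv₁ + Δv₂ = 4.010 km/s.

Δv = 4.010 km/s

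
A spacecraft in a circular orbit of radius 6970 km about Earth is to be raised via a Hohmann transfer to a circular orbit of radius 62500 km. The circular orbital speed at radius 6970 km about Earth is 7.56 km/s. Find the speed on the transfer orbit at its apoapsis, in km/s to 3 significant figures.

From the circular-orbit relation v² = μ/r at r = 6970 km: μ = v²r = (7.56)² × 6970 = 3.98361×10^5 km³/s².
Semi-major axis of the transfer orbit: a_t = (6970 + 62500)/2 = 34735 km.
At apoapsis, r = 62500 km.
From the vis-viva equation, v = √[μ(2/r − 1/a_t)] = 1.131 km/s.

v = 1.13 km/s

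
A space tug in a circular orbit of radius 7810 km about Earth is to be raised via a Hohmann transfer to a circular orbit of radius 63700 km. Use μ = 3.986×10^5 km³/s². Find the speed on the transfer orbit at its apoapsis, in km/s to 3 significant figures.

v = 1.17 km/s

Semi-major axis of the transfer orbit: a_t = (7810 + 63700)/2 = 35755 km.
The apoapsis of the transfer ellipse is at r = 63700 km.
Vis-viva: v = √[μ(2/r − 1/a_t)] = √[3.986×10^5 × (2/63700 − 1/35755)] = 1.169 km/s.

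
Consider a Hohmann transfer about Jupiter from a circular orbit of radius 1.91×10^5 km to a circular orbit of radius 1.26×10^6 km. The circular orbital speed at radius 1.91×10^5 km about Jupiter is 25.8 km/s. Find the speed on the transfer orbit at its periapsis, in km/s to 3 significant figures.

v = 34.0 km/s

From the circular-orbit relation v² = μ/r at r = 1.91×10^5 km: μ = v²r = (25.8)² × 1.91×10^5 = 1.27137×10^8 km³/s².
Semi-major axis of the transfer orbit: a_t = (1.910×10^5 + 1.260×10^6)/2 = 7.255×10^5 km.
The periapsis of the transfer ellipse is at r = 1.910×10^5 km.
Applying v² = μ(2/r − 1/a_t): v = 34.00 km/s.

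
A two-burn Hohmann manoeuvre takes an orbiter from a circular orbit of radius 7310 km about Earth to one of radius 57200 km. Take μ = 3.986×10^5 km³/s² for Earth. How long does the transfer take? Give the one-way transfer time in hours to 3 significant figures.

The Hohmann ellipse has a_t = (r₁ + r₂)/2 = 32255 km.
Half the transfer-orbit period gives t = π√(a_t³/μ) = 28830 s.
Converting: 28830 s ÷ 3600 s/hour = 8.01 hours.

t = 8.01 hours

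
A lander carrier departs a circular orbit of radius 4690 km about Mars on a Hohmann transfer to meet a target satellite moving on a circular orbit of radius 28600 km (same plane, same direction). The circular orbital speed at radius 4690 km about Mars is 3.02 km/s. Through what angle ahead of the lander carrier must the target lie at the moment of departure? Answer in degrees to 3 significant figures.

From the circular-orbit relation v² = μ/r at r = 4690 km: μ = v²r = (3.02)² × 4690 = 42774.7 km³/s².
Transfer-ellipse semi-major axis a_t = (r₁ + r₂)/2 = (4690 + 28600)/2 = 16645 km.
Transfer time t = π√(a_t³/μ) = 32620 s.
The target's mean motion on its circular orbit is ω₂ = √(μ/r₂³) = 4.276×10^-5 rad/s.
Angle swept by the target during transfer: ω₂·t = 1.3948 rad = 79.92°.
Arrival is 180° from departure on the ellipse, so φ = 180° − 79.92° = 100°.

φ = 100°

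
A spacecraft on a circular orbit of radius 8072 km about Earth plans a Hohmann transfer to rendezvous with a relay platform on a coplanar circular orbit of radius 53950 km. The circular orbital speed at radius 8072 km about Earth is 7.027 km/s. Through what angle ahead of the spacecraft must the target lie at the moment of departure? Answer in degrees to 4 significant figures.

φ = 101.6°

From the circular-orbit relation v² = μ/r at r = 8072 km: μ = v²r = (7.027)² × 8072 = 3.98585×10^5 km³/s².
Semi-major axis of the transfer orbit: a_t = (8072 + 53950)/2 = 31011 km.
The half-period of the transfer ellipse is t = π√(a_t³/μ) = 27170 s.
The target's mean motion on its circular orbit is ω₂ = √(μ/r₂³) = 5.038×10^-5 rad/s.
Angle swept by the target during transfer: ω₂·t = 1.369 rad = 78.44°.
The spacecraft traverses 180° on the transfer ellipse, so the target must lead by 180° − 78.44° = 101.6°.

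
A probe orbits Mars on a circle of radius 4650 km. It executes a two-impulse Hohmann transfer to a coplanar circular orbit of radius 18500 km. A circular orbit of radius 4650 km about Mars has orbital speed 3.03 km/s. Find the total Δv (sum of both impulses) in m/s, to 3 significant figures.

Δv = 1360 m/s

From the circular-orbit relation v² = μ/r at r = 4650 km: μ = v²r = (3.03)² × 4650 = 42691.2 km³/s².
Transfer-ellipse semi-major axis a_t = (r₁ + r₂)/2 = (4650 + 18500)/2 = 11575 km.
At r₁ the circular-orbit speed is v₁ = √(μ/r₁) = 3.0300 km/s.
Transfer-orbit speed at r₁ (v² = μ(2/r − 1/a)): v_p = √[μ(2/r₁ − 1/a_t)] = 3.8306 km/s.
First burn Δv₁ = |v_p − v₁| = 0.8006 km/s.
At r₂, v₂ = √(μ/r₂) = 1.5191 km/s.
Transfer-orbit speed at r₂: v_a = √[μ(2/r₂ − 1/a_t)] = 0.96283 km/s.
Second burn Δv₂ = |v₂ − v_a| = 0.5563 km/s.
Total Δv = Δv₁ + Δv₂ = 1.357 km/s.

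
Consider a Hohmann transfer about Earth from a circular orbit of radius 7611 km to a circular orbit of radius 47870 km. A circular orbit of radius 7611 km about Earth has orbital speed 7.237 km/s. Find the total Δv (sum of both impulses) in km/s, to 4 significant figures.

From the circular-orbit relation v² = μ/r at r = 7611 km: μ = v²r = (7.237)² × 7611 = 3.98620×10^5 km³/s².
Semi-major axis of the transfer orbit: a_t = (7611 + 47870)/2 = 27740.5 km.
Circular speed at r₁: v₁ = √(μ/r₁) = √(3.98620×10^5/7611) = 7.237 km/s.
On the transfer ellipse at r₁, vis-viva gives v_p = √[μ(2/r₁ − 1/a_t)] = 9.507 km/s.
First burn Δv₁ = |v_p − v₁| = 2.270 km/s.
Circular speed at r₂: v₂ = √(μ/r₂) = 2.886 km/s.
Transfer-orbit speed at r₂: v_a = √[μ(2/r₂ − 1/a_t)] = 1.512 km/s.
Second burn Δv₂ = |v₂ − v_a| = 1.374 km/s.
Δv = Δv₁ + Δv₂ = 2.270 + 1.374 = 3.644 km/s.

Δv = 3.644 km/s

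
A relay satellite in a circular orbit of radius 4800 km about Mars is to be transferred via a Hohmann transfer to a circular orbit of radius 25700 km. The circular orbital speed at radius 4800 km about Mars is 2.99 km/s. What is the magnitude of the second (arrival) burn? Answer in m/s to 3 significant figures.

From the circular-orbit relation v² = μ/r at r = 4800 km: μ = v²r = (2.99)² × 4800 = 42912.5 km³/s².
Semi-major axis of the transfer orbit: a_t = (4800 + 25700)/2 = 15250 km.
On the circular orbit at r = 25700 km, v_c = √(μ/r) = 1.29219 km/s.
Vis-viva on the transfer ellipse at r = 25700 km gives v_t = √[μ(2/r − 1/a_t)] = 0.724955 km/s.
Δv₂ = |v_t − v_c| = |0.724955 − 1.29219| = 0.5672 km/s.

Δv₂ = 567 m/s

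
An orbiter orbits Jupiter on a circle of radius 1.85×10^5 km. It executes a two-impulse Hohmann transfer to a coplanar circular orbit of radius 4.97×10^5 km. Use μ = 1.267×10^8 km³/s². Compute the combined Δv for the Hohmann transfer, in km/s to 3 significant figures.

Transfer-ellipse semi-major axis a_t = (r₁ + r₂)/2 = (1.850×10^5 + 4.970×10^5)/2 = 3.410×10^5 km.
At r₁ the circular-orbit speed is v₁ = √(μ/r₁) = 26.170 km/s.
Transfer-orbit speed at r₁ (vis-viva equation): v_p = √[μ(2/r₁ − 1/a_t)] = 31.594 km/s.
First burn Δv₁ = |v_p − v₁| = 5.424 km/s.
At r₂, v₂ = √(μ/r₂) = 15.9665 km/s.
Transfer-orbit speed at r₂: v_a = √[μ(2/r₂ − 1/a_t)] = 11.7603 km/s.
Second burn Δv₂ = |v₂ − v_a| = 4.206 km/s.
Δv = Δv₁ + Δv₂ = 5.424 + 4.206 = 9.630 km/s.

Δv = 9.63 km/s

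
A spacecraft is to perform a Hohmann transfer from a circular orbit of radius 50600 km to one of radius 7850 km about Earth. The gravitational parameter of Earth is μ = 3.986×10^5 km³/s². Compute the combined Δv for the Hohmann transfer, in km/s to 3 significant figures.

The Hohmann ellipse has a_t = (r₁ + r₂)/2 = 29225 km.
Circular speed at r₁: v₁ = √(μ/r₁) = √(3.986×10^5/50600) = 2.807 km/s.
Transfer-orbit speed at r₁ (vis-viva equation): v_a = √[μ(2/r₁ − 1/a_t)] = 1.455 km/s.
First burn Δv₁ = |v_a − v₁| = 1.352 km/s.
At r₂, v₂ = √(μ/r₂) = 7.12580 km/s.
Transfer-orbit speed at r₂: v_p = √[μ(2/r₂ − 1/a_t)] = 9.37631 km/s.
Second burn Δv₂ = |v₂ − v_p| = 2.251 km/s.
Δv = Δv₁ + Δv₂ = 1.352 + 2.251 = 3.603 km/s.

Δv = 3.60 km/s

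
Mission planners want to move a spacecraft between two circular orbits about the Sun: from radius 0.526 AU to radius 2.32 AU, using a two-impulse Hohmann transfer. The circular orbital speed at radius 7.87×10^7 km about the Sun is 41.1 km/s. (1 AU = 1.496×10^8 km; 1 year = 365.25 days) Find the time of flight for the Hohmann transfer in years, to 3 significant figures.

t = 0.848 years

From the circular-orbit relation v² = μ/r at r = 7.87×10^7 km: μ = v²r = (41.1)² × 7.87×10^7 = 1.32941×10^11 km³/s².
In km: r₁ = 0.526 × 1.496×10^8 = 7.86896×10^7 km; r₂ = 2.32 × 1.496×10^8 = 3.47072×10^8 km.
Semi-major axis of the transfer orbit: a_t = (7.86896×10^7 + 3.47072×10^8)/2 = 2.128808×10^8 km.
Transfer time t = π√(a_t³/μ) = π√((2.128808×10^8)³ / 1.32941×10^11) = 2.676×10^7 s.
Converting: 2.676×10^7 s ÷ 3.15576×10^7 s/year (365.25 × 86400) = 0.848 years.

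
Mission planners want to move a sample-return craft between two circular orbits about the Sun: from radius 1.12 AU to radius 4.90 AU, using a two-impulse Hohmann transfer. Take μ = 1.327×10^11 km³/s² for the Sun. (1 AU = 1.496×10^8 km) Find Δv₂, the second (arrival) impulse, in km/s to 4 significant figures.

In km: r₁ = 1.12 × 1.496×10^8 = 1.67552×10^8 km; r₂ = 4.90 × 1.496×10^8 = 7.3304×10^8 km.
Semi-major axis of the transfer orbit: a_t = (1.67552×10^8 + 7.3304×10^8)/2 = 4.50296×10^8 km.
On the circular orbit at r = 7.3304×10^8 km, v_c = √(μ/r) = 13.4546 km/s.
Transfer-orbit speed at the same r (vis-viva, a = a_t): v_t = √[μ(2/r − 1/a_t)] = 8.20724 km/s.
Δv₂ = |v_t − v_c| = |8.20724 − 13.4546| = 5.247 km/s.

Δv₂ = 5.247 km/s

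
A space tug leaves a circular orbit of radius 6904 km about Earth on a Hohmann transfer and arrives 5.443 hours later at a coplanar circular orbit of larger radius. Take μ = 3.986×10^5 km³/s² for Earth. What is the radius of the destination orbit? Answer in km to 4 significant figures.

r₂ = 42970 km

Transfer time t = 5.443 hours = 19594.8 s, and t = π√(a_t³/μ).
So a_t = (μ t²/π²)^(1/3) = (3.986×10^5 × (19594.8)² / π²)^(1/3) = 24937 km.
Since a_t = (r₁ + r₂)/2, r₂ = 2a_t − r₁ = 2×24937 − 6904 = 42970 km.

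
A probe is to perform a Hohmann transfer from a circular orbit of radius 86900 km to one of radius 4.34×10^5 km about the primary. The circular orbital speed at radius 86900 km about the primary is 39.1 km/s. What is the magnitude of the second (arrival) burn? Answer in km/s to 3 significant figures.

From the circular-orbit relation v² = μ/r at r = 86900 km: μ = v²r = (39.1)² × 86900 = 1.32854×10^8 km³/s².
Semi-major axis of the transfer orbit: a_t = (86900 + 4.340×10^5)/2 = 2.6045×10^5 km.
On the circular orbit at r = 4.340×10^5 km, v_c = √(μ/r) = 17.50 km/s.
Transfer-orbit speed at the same r (vis-viva, a = a_t): v_t = √[μ(2/r − 1/a_t)] = 10.11 km/s.
Δv₂ = |v_t − v_c| = |10.11 − 17.50| = 7.390 km/s.

Δv₂ = 7.39 km/s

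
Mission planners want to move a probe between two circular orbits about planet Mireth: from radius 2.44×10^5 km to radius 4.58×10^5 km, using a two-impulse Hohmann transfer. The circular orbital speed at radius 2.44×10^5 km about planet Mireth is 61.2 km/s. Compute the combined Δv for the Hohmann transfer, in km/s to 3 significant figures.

Δv = 16.1 km/s

From the circular-orbit relation v² = μ/r at r = 2.44×10^5 km: μ = v²r = (61.2)² × 2.44×10^5 = 9.13887×10^8 km³/s².
Transfer-ellipse semi-major axis a_t = (r₁ + r₂)/2 = (2.440×10^5 + 4.580×10^5)/2 = 3.510×10^5 km.
Circular speed at r₁: v₁ = √(μ/r₁) = √(9.13887×10^8/2.440×10^5) = 61.2000 km/s.
Transfer-orbit speed at r₁ (vis-viva equation): v_p = √[μ(2/r₁ − 1/a_t)] = 69.9086 km/s.
First burn Δv₁ = |v_p − v₁| = 8.7086 km/s.
At r₂, v₂ = √(μ/r₂) = 44.6698 km/s.
Transfer-orbit speed at r₂: v_a = √[μ(2/r₂ − 1/a_t)] = 37.2439 km/s.
Second burn Δv₂ = |v₂ − v_a| = 7.4259 km/s.
Δv = Δv₁ + Δv₂ = 8.7086 + 7.4259 = 16.13 km/s.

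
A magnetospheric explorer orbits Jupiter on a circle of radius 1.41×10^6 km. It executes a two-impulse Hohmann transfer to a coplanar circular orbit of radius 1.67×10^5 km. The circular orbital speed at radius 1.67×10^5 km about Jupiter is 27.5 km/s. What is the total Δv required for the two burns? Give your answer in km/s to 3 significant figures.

Δv = 14.4 km/s

From the circular-orbit relation v² = μ/r at r = 1.67×10^5 km: μ = v²r = (27.5)² × 1.67×10^5 = 1.26294×10^8 km³/s².
Transfer-ellipse semi-major axis a_t = (r₁ + r₂)/2 = (1.410×10^6 + 1.670×10^5)/2 = 7.885×10^5 km.
Circular speed at r₁: v₁ = √(μ/r₁) = √(1.26294×10^8/1.410×10^6) = 9.4641 km/s.
Transfer-orbit speed at r₁ (vis-viva): v_a = √[μ(2/r₁ − 1/a_t)] = 4.3555 km/s.
First burn Δv₁ = |v_a − v₁| = 5.109 km/s.
Circular speed at r₂: v₂ = √(μ/r₂) = 27.500 km/s.
Transfer-orbit speed at r₂: v_p = √[μ(2/r₂ − 1/a_t)] = 36.774 km/s.
Second burn Δv₂ = |v₂ − v_p| = 9.274 km/s.
Δv = Δv₁ + Δv₂ = 5.109 + 9.274 = 14.38 km/s.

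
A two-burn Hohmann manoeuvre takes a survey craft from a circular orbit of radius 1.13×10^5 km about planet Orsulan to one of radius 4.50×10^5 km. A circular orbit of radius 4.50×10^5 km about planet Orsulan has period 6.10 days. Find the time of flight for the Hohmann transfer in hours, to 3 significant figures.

From Kepler's third law T² = 4π²r³/μ at r = 4.50×10^5 km, T = 6.10 days = 6.10 × 86400 s = 5.2704×10^5 s: μ = 4π²r³/T² = 1.29512×10^7 km³/s².
The Hohmann ellipse has a_t = (r₁ + r₂)/2 = 2.815×10^5 km.
Half the transfer-orbit period gives t = π√(a_t³/μ) = 1.304×10^5 s.
Converting: 1.304×10^5 s ÷ 3600 s/hour = 36.2 hours.

t = 36.2 hours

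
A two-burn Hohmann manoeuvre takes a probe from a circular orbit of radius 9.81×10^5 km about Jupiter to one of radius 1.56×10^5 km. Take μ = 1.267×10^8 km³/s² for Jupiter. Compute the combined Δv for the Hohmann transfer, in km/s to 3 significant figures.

Δv = 14.3 km/s

The Hohmann ellipse has a_t = (r₁ + r₂)/2 = 5.685×10^5 km.
Circular speed at r₁: v₁ = √(μ/r₁) = √(1.267×10^8/9.810×10^5) = 11.3646 km/s.
Transfer-orbit speed at r₁ (v² = μ(2/r − 1/a)): v_a = √[μ(2/r₁ − 1/a_t)] = 5.95321 km/s.
First burn Δv₁ = |v_a − v₁| = 5.411 km/s.
Circular speed at r₂: v₂ = √(μ/r₂) = 28.499 km/s.
Transfer-orbit speed at r₂: v_p = √[μ(2/r₂ − 1/a_t)] = 37.437 km/s.
Second burn Δv₂ = |v₂ − v_p| = 8.938 km/s.
Total Δv = Δv₁ + Δv₂ = 14.35 km/s.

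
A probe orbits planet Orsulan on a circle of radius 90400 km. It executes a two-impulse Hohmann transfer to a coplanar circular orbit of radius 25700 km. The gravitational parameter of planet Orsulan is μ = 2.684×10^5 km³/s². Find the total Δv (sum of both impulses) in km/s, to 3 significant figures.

Semi-major axis of the transfer orbit: a_t = (90400 + 25700)/2 = 58050 km.
At r₁ the circular-orbit speed is v₁ = √(μ/r₁) = 1.7231 km/s.
On the transfer ellipse at r₁, vis-viva equation gives v_a = √[μ(2/r₁ − 1/a_t)] = 1.1465 km/s.
First burn Δv₁ = |v_a − v₁| = 0.5766 km/s.
Circular speed at r₂: v₂ = √(μ/r₂) = 3.23165 km/s.
Transfer-orbit speed at r₂: v_p = √[μ(2/r₂ − 1/a_t)] = 4.03281 km/s.
Second burn Δv₂ = |v₂ − v_p| = 0.8012 km/s.
Δv = Δv₁ + Δv₂ = 0.5766 + 0.8012 = 1.378 km/s.

Δv = 1.38 km/s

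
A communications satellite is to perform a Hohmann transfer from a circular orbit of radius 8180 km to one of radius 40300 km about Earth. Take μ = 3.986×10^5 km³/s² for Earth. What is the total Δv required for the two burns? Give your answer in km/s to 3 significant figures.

Transfer-ellipse semi-major axis a_t = (r₁ + r₂)/2 = (8180 + 40300)/2 = 24240 km.
Circular speed at r₁: v₁ = √(μ/r₁) = √(3.986×10^5/8180) = 6.981 km/s.
Transfer-orbit speed at r₁ (v² = μ(2/r − 1/a)): v_p = √[μ(2/r₁ − 1/a_t)] = 9.001 km/s.
First burn Δv₁ = |v_p − v₁| = 2.020 km/s.
At r₂, v₂ = √(μ/r₂) = 3.145 km/s.
Transfer-orbit speed at r₂: v_a = √[μ(2/r₂ − 1/a_t)] = 1.827 km/s.
Second burn Δv₂ = |v₂ − v_a| = 1.318 km/s.
Total Δv = Δv₁ + Δv₂ = 3.338 km/s.

Δv = 3.34 km/s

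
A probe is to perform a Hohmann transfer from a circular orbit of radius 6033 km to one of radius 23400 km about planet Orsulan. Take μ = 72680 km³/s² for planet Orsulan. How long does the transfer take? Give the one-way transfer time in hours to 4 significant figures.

t = 5.779 hours

Transfer-ellipse semi-major axis a_t = (r₁ + r₂)/2 = (6033 + 23400)/2 = 14716.5 km.
Half the transfer-orbit period gives t = π√(a_t³/μ) = 20804 s.
Converting: 20804 s ÷ 3600 s/hour = 5.779 hours.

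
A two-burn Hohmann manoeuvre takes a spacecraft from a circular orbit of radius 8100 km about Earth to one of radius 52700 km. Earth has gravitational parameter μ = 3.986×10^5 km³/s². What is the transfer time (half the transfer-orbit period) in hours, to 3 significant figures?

t = 7.33 hours

Semi-major axis of the transfer orbit: a_t = (8100 + 52700)/2 = 30400 km.
Transfer time t = π√(a_t³/μ) = π√((30400)³ / 3.986×10^5) = 26375 s.
Converting: 26375 s ÷ 3600 s/hour = 7.33 hours.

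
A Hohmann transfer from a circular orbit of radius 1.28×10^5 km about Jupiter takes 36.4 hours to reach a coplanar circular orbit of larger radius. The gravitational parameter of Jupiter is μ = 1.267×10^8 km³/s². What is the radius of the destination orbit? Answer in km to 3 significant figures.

r₂ = 1.08×10^6 km

Transfer time t = 36.4 hours = 1.3104×10^5 s, and t = π√(a_t³/μ).
So a_t = (μ t²/π²)^(1/3) = (1.267×10^8 × (1.3104×10^5)² / π²)^(1/3) = 6.0408×10^5 km.
Since a_t = (r₁ + r₂)/2, r₂ = 2a_t − r₁ = 2×6.0408×10^5 − 1.280×10^5 = 1.08016×10^6 km.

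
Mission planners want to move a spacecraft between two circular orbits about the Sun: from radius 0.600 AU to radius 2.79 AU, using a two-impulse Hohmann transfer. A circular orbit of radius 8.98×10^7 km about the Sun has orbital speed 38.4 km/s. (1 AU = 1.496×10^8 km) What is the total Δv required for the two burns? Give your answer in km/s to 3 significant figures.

Δv = 18.1 km/s

From the circular-orbit relation v² = μ/r at r = 8.98×10^7 km: μ = v²r = (38.4)² × 8.98×10^7 = 1.32415×10^11 km³/s².
In km: r₁ = 0.600 × 1.496×10^8 = 8.976×10^7 km; r₂ = 2.79 × 1.496×10^8 = 4.17384×10^8 km.
The Hohmann ellipse has a_t = (r₁ + r₂)/2 = 2.53572×10^8 km.
At r₁ the circular-orbit speed is v₁ = √(μ/r₁) = 38.41 km/s.
Transfer-orbit speed at r₁ (vis-viva): v_p = √[μ(2/r₁ − 1/a_t)] = 49.28 km/s.
First burn Δv₁ = |v_p − v₁| = 10.87 km/s.
Circular speed at r₂: v₂ = √(μ/r₂) = 17.8115 km/s.
Transfer-orbit speed at r₂: v_a = √[μ(2/r₂ − 1/a_t)] = 10.5972 km/s.
Second burn Δv₂ = |v₂ − v_a| = 7.214 km/s.
Δv = Δv₁ + Δv₂ = 10.87 + 7.214 = 18.08 km/s.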